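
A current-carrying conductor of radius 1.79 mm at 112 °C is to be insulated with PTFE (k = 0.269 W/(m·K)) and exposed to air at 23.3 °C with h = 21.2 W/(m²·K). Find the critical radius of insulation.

For a cylinder, r_cr = k_ins/h = 0.269/21.2 = 0.0127 m = 1.27 cm

r_cr = 1.27 cm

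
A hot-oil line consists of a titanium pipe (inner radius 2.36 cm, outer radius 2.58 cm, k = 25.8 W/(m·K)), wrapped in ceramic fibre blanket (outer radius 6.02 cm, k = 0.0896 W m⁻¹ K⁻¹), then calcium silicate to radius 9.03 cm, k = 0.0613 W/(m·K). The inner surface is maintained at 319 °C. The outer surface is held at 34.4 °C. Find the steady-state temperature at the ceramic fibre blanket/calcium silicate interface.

Series thermal resistances, inner to outer:
  R'_titanium = ln(0.0258/0.0236)/(2πk) = 0.08913/(2π·25.8) = 5.498×10^-4 m·K/W
  R'_ceramic fibre blanket = ln(0.0602/0.0258)/(2πk) = 0.8473/(2π·0.0896) = 1.505 m·K/W
  R'_calcium silicate = ln(0.0903/0.0602)/(2πk) = 0.4055/(2π·0.0613) = 1.053 m·K/W
ΣR = 5.498×10^-4 + 1.505 + 1.053 = 2.559 m·K/W
Q' = ΔT/ΣR = (319 °C − 34.4 °C)/2.559 = 111.2 W/m
From the inner boundary to the ceramic fibre blanket/calcium silicate interface, ΣR_partial = 1.506 m·K/W.
T_interface = T_in − Q'·ΣR_partial = 319 °C − (111.2)(1.506) = 152 °C

T = 152 °C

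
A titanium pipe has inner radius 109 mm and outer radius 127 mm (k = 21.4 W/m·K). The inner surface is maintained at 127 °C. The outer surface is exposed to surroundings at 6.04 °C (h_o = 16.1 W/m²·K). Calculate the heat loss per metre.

Resistance network (inner→outer):
  R'_titanium = ln(0.127/0.109)/(2πk) = 0.1528/(2π·21.4) = 0.001137 m·K/W
  R'_conv,out = 1/(2πr h) = 1/(2π·0.127·16.1) = 0.07784 m·K/W
ΣR = 0.001137 + 0.07784 = 0.07898 m·K/W
Q' = ΔT/ΣR = (127 °C − 6.04 °C)/0.07898 = 1530 W/m

Q' = 1530 W/m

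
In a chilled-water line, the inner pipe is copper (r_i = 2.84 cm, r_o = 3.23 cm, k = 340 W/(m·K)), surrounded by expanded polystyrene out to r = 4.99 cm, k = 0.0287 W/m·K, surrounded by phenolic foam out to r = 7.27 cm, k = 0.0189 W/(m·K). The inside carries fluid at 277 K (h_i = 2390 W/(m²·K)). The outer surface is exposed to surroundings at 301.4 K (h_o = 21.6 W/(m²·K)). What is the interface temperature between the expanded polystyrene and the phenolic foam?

T = 287.4 K

Resistance network (inner→outer):
  R'_conv,in = 1/(2πr h) = 1/(2π·0.0284·2390) = 0.002345 m·K/W
  R'_copper = ln(0.0323/0.0284)/(2πk) = 0.1287/(2π·340) = 6.023×10^-5 m·K/W
  R'_expanded polystyrene = ln(0.0499/0.0323)/(2πk) = 0.4350/(2π·0.0287) = 2.412 m·K/W
  R'_phenolic foam = ln(0.0727/0.0499)/(2πk) = 0.3763/(2π·0.0189) = 3.169 m·K/W
  R'_conv,out = 1/(2πr h) = 1/(2π·0.0727·21.6) = 0.1014 m·K/W
ΣR = 0.002345 + 6.023×10^-5 + 2.412 + 3.169 + 0.1014 = 5.685 m·K/W
Q' = ΔT/ΣR = (277 K − 301.4 K)/5.685 = -4.292 W/m
From the inner boundary to the expanded polystyrene/phenolic foam interface, ΣR_partial = 2.414 m·K/W.
T_interface = T_in − Q'·ΣR_partial = 277 K − (-4.292)(2.414) = 287.4 K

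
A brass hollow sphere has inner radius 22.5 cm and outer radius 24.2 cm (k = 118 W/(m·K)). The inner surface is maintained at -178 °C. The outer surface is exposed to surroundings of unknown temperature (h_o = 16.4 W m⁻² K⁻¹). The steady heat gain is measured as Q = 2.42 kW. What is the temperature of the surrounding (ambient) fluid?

Sum the resistances:
  R_brass = (1/0.225 − 1/0.242)/(4πk) = 0.3122/(4π·118) = 2.106×10^-4 K/W
  R_conv,out = 1/(4πr²h) = 1/(4π·0.242²·16.4) = 0.08285 K/W
ΣR = 0.08306 K/W
ΔT = Q·ΣR = 2420 × 0.08306 = 201.0 K
Heat flows inward, so T_out = T_in + ΔT = -178 + 201.0 = 23.0 °C

T_out = 23.0 °C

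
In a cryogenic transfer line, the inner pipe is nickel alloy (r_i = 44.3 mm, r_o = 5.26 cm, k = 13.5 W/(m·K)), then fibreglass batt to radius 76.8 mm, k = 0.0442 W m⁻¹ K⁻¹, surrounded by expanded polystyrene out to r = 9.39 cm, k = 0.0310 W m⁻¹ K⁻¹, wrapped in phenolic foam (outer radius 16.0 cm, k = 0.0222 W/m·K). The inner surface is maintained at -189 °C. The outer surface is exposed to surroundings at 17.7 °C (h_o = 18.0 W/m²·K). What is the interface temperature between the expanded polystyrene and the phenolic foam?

Resistance network (inner→outer):
  R'_nickel alloy = ln(0.0526/0.0443)/(2πk) = 0.1717/(2π·13.5) = 0.002025 m·K/W
  R'_fibreglass batt = ln(0.0768/0.0526)/(2πk) = 0.3785/(2π·0.0442) = 1.363 m·K/W
  R'_expanded polystyrene = ln(0.0939/0.0768)/(2πk) = 0.2010/(2π·0.0310) = 1.032 m·K/W
  R'_phenolic foam = ln(0.160/0.0939)/(2πk) = 0.5329/(2π·0.0222) = 3.821 m·K/W
  R'_conv,out = 1/(2πr h) = 1/(2π·0.160·18.0) = 0.05526 m·K/W
ΣR = 0.002025 + 1.363 + 1.032 + 3.821 + 0.05526 = 6.273 m·K/W
Q' = ΔT/ΣR = (-189 °C − 17.7 °C)/6.273 = -32.95 W/m
From the inner boundary to the expanded polystyrene/phenolic foam interface, ΣR_partial = 2.397 m·K/W.
T_interface = T_in − Q'·ΣR_partial = -189 °C − (-32.95)(2.397) = -110 °C

T = -110 °C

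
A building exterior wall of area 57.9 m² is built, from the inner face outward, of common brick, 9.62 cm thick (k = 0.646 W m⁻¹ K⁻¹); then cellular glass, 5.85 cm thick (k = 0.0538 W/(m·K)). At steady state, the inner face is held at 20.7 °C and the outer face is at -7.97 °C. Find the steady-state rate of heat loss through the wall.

Q = 1340 W

Treat each layer as a resistance in series:
  R_common brick = L/(kA) = 0.0962/(0.646·57.9) = 0.002572 K/W
  R_cellular glass = L/(kA) = 0.0585/(0.0538·57.9) = 0.01878 K/W
ΣR = 0.002572 + 0.01878 = 0.02135 K/W
Q = ΔT/ΣR = (20.7 °C − -7.97 °C)/0.02135 = 1340 W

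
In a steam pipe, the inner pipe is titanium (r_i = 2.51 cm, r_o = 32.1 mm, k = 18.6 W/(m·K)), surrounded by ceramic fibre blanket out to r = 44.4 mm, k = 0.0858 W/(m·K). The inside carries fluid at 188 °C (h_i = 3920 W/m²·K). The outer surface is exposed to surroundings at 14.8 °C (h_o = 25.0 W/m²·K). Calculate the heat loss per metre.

Series thermal resistances, inner to outer:
  R'_conv,in = 1/(2πr h) = 1/(2π·0.0251·3920) = 0.001618 m·K/W
  R'_titanium = ln(0.0321/0.0251)/(2πk) = 0.2460/(2π·18.6) = 0.002105 m·K/W
  R'_ceramic fibre blanket = ln(0.0444/0.0321)/(2πk) = 0.3244/(2π·0.0858) = 0.6017 m·K/W
  R'_conv,out = 1/(2πr h) = 1/(2π·0.0444·25.0) = 0.1434 m·K/W
ΣR = 0.001618 + 0.002105 + 0.6017 + 0.1434 = 0.7488 m·K/W
Q' = ΔT/ΣR = (188 °C − 14.8 °C)/0.7488 = 231 W/m

Q' = 231 W/m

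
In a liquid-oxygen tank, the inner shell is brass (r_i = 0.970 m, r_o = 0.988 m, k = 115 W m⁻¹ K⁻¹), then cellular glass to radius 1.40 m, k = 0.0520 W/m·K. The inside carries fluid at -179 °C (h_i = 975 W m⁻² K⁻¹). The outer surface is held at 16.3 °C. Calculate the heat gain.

Q = 428 W

Series thermal resistances, inner to outer:
  R_conv,in = 1/(4πr²h) = 1/(4π·0.970²·975) = 8.674×10^-5 K/W
  R_brass = (1/0.970 − 1/0.988)/(4πk) = 0.01878/(4π·115) = 1.300×10^-5 K/W
  R_cellular glass = (1/0.988 − 1/1.40)/(4πk) = 0.2979/(4π·0.0520) = 0.4558 K/W
ΣR = 8.674×10^-5 + 1.300×10^-5 + 0.4558 = 0.4559 K/W
Q = ΔT/ΣR = (-179 °C − 16.3 °C)/0.4559 = -428 W
(Negative Q ⇒ heat flows inward; heat gain = 428 W.)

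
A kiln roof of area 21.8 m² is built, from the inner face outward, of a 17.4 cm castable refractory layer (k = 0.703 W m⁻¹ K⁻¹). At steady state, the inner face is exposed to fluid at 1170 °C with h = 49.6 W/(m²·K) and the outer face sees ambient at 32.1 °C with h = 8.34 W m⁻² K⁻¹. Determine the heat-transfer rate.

Q = 64.0 kW

Resistance network (inner→outer):
  R_conv,in = 1/(hA) = 1/(49.6·21.8) = 9.248×10^-4 K/W
  R_castable refractory = L/(kA) = 0.174/(0.703·21.8) = 0.01135 K/W
  R_conv,out = 1/(hA) = 1/(8.34·21.8) = 0.005500 K/W
ΣR = 9.248×10^-4 + 0.01135 + 0.005500 = 0.01777 K/W
Q = ΔT/ΣR = (1170 °C − 32.1 °C)/0.01777 = 64000 W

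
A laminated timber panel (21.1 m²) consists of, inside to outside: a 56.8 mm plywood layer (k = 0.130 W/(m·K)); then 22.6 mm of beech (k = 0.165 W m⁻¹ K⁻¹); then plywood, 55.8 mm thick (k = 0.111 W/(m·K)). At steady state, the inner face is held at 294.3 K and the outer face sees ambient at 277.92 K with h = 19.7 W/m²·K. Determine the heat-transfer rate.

Treat each layer as a resistance in series:
  R_plywood = L/(kA) = 0.0568/(0.130·21.1) = 0.02071 K/W
  R_beech = L/(kA) = 0.0226/(0.165·21.1) = 0.006491 K/W
  R_plywood = L/(kA) = 0.0558/(0.111·21.1) = 0.02382 K/W
  R_conv,out = 1/(hA) = 1/(19.7·21.1) = 0.002406 K/W
ΣR = 0.02071 + 0.006491 + 0.02382 + 0.002406 = 0.05343 K/W
Q = ΔT/ΣR = (294.3 K − 277.92 K)/0.05343 = 307 W

Q = 307 W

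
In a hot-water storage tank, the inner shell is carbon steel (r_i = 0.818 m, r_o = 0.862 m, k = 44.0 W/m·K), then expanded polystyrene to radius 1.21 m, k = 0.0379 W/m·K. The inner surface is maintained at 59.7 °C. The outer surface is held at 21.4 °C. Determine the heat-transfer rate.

Q = 54.7 W

Resistance network (inner→outer):
  R_carbon steel = (1/0.818 − 1/0.862)/(4πk) = 0.06240/(4π·44.0) = 1.129×10^-4 K/W
  R_expanded polystyrene = (1/0.862 − 1/1.21)/(4πk) = 0.3336/(4π·0.0379) = 0.7005 K/W
ΣR = 1.129×10^-4 + 0.7005 = 0.7006 K/W
Q = ΔT/ΣR = (59.7 °C − 21.4 °C)/0.7006 = 54.7 W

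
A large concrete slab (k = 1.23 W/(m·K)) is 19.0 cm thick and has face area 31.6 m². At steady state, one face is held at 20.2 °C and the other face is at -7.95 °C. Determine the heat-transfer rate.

Q = kA·ΔT/L = 1.23 × 31.6 × |20.2 °C − -7.95 °C| / 0.190 = 5760 W

Q = 5760 W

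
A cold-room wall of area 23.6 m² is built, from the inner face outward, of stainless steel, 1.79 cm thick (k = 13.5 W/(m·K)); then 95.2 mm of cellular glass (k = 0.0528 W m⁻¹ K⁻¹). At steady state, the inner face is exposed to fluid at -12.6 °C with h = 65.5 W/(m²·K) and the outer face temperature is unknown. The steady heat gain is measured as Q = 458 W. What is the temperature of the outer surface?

T_out = 22.7 °C

Series resistances:
  R_conv,in = 1/(hA) = 1/(65.5·23.6) = 6.469×10^-4 K/W
  R_stainless steel = L/(kA) = 0.0179/(13.5·23.6) = 5.618×10^-5 K/W
  R_cellular glass = L/(kA) = 0.0952/(0.0528·23.6) = 0.07640 K/W
ΣR = 0.07710 K/W
ΔT = Q·ΣR = 458 × 0.07710 = 35.31 K
Heat flows inward, so T_out = T_in + ΔT = -12.6 + 35.31 = 22.7 °C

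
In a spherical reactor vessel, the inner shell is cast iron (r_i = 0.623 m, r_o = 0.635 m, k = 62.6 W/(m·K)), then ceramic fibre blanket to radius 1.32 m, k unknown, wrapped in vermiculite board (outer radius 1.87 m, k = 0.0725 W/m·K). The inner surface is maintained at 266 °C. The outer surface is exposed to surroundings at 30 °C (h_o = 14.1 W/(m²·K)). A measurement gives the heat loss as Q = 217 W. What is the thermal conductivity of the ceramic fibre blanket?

k = 0.0773 W/m·K

ΣR = ΔT/Q = |266 − 30|/217 = 1.088 K/W
Known resistances:
  R_cast iron = (1/0.623 − 1/0.635)/(4πk) = 0.03033/(4π·62.6) = 3.856×10^-5 K/W
  R_vermiculite board = (1/1.32 − 1/1.87)/(4πk) = 0.2228/(4π·0.0725) = 0.2446 K/W
  R_conv,out = 1/(4πr²h) = 1/(4π·1.87²·14.1) = 0.001614 K/W
R_ceramic fibre blanket = ΣR − ΣR_known = 1.088 − 0.2463 = 0.8417 K/W
(1/r₁−1/r₂)/(4πk) = 0.8417 ⇒ k = 0.8172/(4π·0.8417) = 0.0773 W/m·K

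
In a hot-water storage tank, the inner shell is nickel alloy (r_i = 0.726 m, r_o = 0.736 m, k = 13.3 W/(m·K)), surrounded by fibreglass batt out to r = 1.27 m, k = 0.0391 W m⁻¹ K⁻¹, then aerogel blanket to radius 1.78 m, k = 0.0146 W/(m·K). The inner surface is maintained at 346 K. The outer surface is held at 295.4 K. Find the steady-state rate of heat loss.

Q = 21.1 W

Series thermal resistances, inner to outer:
  R_nickel alloy = (1/0.726 − 1/0.736)/(4πk) = 0.01871/(4π·13.3) = 1.120×10^-4 K/W
  R_fibreglass batt = (1/0.736 − 1/1.27)/(4πk) = 0.5713/(4π·0.0391) = 1.163 K/W
  R_aerogel blanket = (1/1.27 − 1/1.78)/(4πk) = 0.2256/(4π·0.0146) = 1.230 K/W
ΣR = 1.120×10^-4 + 1.163 + 1.230 = 2.393 K/W
Q = ΔT/ΣR = (346 K − 295.4 K)/2.393 = 21.1 W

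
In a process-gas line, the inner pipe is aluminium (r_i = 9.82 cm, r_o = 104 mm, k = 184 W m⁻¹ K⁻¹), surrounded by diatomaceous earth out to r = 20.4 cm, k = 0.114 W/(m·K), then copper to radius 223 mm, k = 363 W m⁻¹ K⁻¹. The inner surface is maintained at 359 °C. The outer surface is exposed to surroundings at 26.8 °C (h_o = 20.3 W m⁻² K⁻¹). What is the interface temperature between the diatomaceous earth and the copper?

T = 38.8 °C

Resistance network (inner→outer):
  R'_aluminium = ln(0.104/0.0982)/(2πk) = 0.05738/(2π·184) = 4.964×10^-5 m·K/W
  R'_diatomaceous earth = ln(0.204/0.104)/(2πk) = 0.6737/(2π·0.114) = 0.9406 m·K/W
  R'_copper = ln(0.223/0.204)/(2πk) = 0.08905/(2π·363) = 3.904×10^-5 m·K/W
  R'_conv,out = 1/(2πr h) = 1/(2π·0.223·20.3) = 0.03516 m·K/W
ΣR = 4.964×10^-5 + 0.9406 + 3.904×10^-5 + 0.03516 = 0.9758 m·K/W
Q' = ΔT/ΣR = (359 °C − 26.8 °C)/0.9758 = 340.4 W/m
From the inner boundary to the diatomaceous earth/copper interface, ΣR_partial = 0.9406 m·K/W.
T_interface = T_in − Q'·ΣR_partial = 359 °C − (340.4)(0.9406) = 38.8 °C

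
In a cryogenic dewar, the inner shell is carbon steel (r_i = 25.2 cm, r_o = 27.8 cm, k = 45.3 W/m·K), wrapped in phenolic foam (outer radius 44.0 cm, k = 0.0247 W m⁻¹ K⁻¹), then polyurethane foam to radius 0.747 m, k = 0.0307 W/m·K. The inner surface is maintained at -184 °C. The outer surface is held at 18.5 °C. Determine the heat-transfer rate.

Q = 30.3 W

Resistance network (inner→outer):
  R_carbon steel = (1/0.252 − 1/0.278)/(4πk) = 0.3711/(4π·45.3) = 6.520×10^-4 K/W
  R_phenolic foam = (1/0.278 − 1/0.440)/(4πk) = 1.324/(4π·0.0247) = 4.267 K/W
  R_polyurethane foam = (1/0.440 − 1/0.747)/(4πk) = 0.9340/(4π·0.0307) = 2.421 K/W
ΣR = 6.520×10^-4 + 4.267 + 2.421 = 6.689 K/W
Q = ΔT/ΣR = (-184 °C − 18.5 °C)/6.689 = -30.3 W
(Negative Q ⇒ heat flows inward; heat gain = 30.3 W.)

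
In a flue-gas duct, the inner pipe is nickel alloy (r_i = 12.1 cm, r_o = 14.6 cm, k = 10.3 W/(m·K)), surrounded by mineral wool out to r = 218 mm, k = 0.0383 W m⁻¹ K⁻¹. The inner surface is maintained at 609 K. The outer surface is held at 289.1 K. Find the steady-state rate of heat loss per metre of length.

Q' = 192 W/m

Series thermal resistances, inner to outer:
  R'_nickel alloy = ln(0.146/0.121)/(2πk) = 0.1878/(2π·10.3) = 0.002902 m·K/W
  R'_mineral wool = ln(0.218/0.146)/(2πk) = 0.4009/(2π·0.0383) = 1.666 m·K/W
ΣR = 0.002902 + 1.666 = 1.669 m·K/W
Q' = ΔT/ΣR = (609 K − 289.1 K)/1.669 = 192 W/m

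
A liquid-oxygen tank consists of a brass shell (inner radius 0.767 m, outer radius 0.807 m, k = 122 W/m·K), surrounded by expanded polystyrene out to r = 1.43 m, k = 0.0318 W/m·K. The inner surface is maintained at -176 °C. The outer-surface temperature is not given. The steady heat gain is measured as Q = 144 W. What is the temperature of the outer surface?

Sum the resistances:
  R_brass = (1/0.767 − 1/0.807)/(4πk) = 0.06462/(4π·122) = 4.215×10^-5 K/W
  R_expanded polystyrene = (1/0.807 − 1/1.43)/(4πk) = 0.5399/(4π·0.0318) = 1.351 K/W
ΣR = 1.351 K/W
ΔT = Q·ΣR = 144 × 1.351 = 194.5 K
Heat flows inward, so T_out = T_in + ΔT = -176 + 194.5 = 18.5 °C

T_out = 18.5 °C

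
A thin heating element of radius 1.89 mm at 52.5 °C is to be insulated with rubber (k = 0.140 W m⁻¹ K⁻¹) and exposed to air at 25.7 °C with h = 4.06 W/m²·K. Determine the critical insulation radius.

For a cylinder, r_cr = k_ins/h = 0.140/4.06 = 0.0345 m = 3.45 cm

r_cr = 3.45 cm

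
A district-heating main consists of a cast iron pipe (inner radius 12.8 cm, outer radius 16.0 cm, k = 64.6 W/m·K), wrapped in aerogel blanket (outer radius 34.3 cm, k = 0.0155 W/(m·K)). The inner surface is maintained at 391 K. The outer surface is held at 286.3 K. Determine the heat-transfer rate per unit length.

Q' = 13.4 W/m

Treat each layer as a resistance in series:
  R'_cast iron = ln(0.160/0.128)/(2πk) = 0.2231/(2π·64.6) = 5.498×10^-4 m·K/W
  R'_aerogel blanket = ln(0.343/0.160)/(2πk) = 0.7626/(2π·0.0155) = 7.830 m·K/W
ΣR = 5.498×10^-4 + 7.830 = 7.831 m·K/W
Q' = ΔT/ΣR = (391 K − 286.3 K)/7.831 = 13.4 W/m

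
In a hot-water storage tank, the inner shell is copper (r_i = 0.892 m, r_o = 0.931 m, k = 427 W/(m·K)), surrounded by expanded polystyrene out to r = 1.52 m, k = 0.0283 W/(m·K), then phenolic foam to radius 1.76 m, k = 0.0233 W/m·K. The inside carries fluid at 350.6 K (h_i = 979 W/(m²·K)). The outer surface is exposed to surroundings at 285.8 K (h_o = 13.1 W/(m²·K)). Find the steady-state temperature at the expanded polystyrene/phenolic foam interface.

T = 299.3 K

Treat each layer as a resistance in series:
  R_conv,in = 1/(4πr²h) = 1/(4π·0.892²·979) = 1.022×10^-4 K/W
  R_copper = (1/0.892 − 1/0.931)/(4πk) = 0.04696/(4π·427) = 8.752×10^-6 K/W
  R_expanded polystyrene = (1/0.931 − 1/1.52)/(4πk) = 0.4162/(4π·0.0283) = 1.170 K/W
  R_phenolic foam = (1/1.52 − 1/1.76)/(4πk) = 0.08971/(4π·0.0233) = 0.3064 K/W
  R_conv,out = 1/(4πr²h) = 1/(4π·1.76²·13.1) = 0.001961 K/W
ΣR = 1.022×10^-4 + 8.752×10^-6 + 1.170 + 0.3064 + 0.001961 = 1.478 K/W
Q = ΔT/ΣR = (350.6 K − 285.8 K)/1.478 = 43.84 W
From the inner boundary to the expanded polystyrene/phenolic foam interface, ΣR_partial = 1.170 K/W.
T_interface = T_in − Q·ΣR_partial = 350.6 K − (43.84)(1.170) = 299.3 K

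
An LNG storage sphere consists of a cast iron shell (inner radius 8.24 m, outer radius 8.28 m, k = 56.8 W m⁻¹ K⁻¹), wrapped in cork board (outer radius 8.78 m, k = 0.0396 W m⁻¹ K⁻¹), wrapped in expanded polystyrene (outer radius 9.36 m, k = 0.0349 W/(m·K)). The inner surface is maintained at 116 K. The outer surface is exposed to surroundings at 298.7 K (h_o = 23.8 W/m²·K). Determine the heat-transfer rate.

Treat each layer as a resistance in series:
  R_cast iron = (1/8.24 − 1/8.28)/(4πk) = 5.863×10^-4/(4π·56.8) = 8.214×10^-7 K/W
  R_cork board = (1/8.28 − 1/8.78)/(4πk) = 0.006878/(4π·0.0396) = 0.01382 K/W
  R_expanded polystyrene = (1/8.78 − 1/9.36)/(4πk) = 0.007058/(4π·0.0349) = 0.01609 K/W
  R_conv,out = 1/(4πr²h) = 1/(4π·9.36²·23.8) = 3.816×10^-5 K/W
ΣR = 8.214×10^-7 + 0.01382 + 0.01609 + 3.816×10^-5 = 0.02995 K/W
Q = ΔT/ΣR = (116 K − 298.7 K)/0.02995 = -6100 W
(Negative Q ⇒ heat flows inward; heat gain = 6100 W.)

Q = 6100 W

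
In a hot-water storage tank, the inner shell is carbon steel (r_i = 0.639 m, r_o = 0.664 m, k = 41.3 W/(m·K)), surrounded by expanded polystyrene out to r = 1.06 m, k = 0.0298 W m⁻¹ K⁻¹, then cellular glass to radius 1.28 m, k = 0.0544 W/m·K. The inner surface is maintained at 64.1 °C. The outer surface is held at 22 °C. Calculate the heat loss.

Q = 24.2 W

Series thermal resistances, inner to outer:
  R_carbon steel = (1/0.639 − 1/0.664)/(4πk) = 0.05892/(4π·41.3) = 1.135×10^-4 K/W
  R_expanded polystyrene = (1/0.664 − 1/1.06)/(4πk) = 0.5626/(4π·0.0298) = 1.502 K/W
  R_cellular glass = (1/1.06 − 1/1.28)/(4πk) = 0.1621/(4π·0.0544) = 0.2372 K/W
ΣR = 1.135×10^-4 + 1.502 + 0.2372 = 1.739 K/W
Q = ΔT/ΣR = (64.1 °C − 22 °C)/1.739 = 24.2 W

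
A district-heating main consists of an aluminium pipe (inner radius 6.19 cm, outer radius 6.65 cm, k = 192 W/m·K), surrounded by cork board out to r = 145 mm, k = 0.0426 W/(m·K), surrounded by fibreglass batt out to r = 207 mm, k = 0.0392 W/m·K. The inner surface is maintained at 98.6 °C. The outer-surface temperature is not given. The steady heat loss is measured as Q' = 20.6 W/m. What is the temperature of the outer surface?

T_out = 8.83 °C

Sum the resistances:
  R'_aluminium = ln(0.0665/0.0619)/(2πk) = 0.07168/(2π·192) = 5.942×10^-5 m·K/W
  R'_cork board = ln(0.145/0.0665)/(2πk) = 0.7795/(2π·0.0426) = 2.912 m·K/W
  R'_fibreglass batt = ln(0.207/0.145)/(2πk) = 0.3560/(2π·0.0392) = 1.445 m·K/W
ΣR = 4.358 m·K/W
ΔT = Q'·ΣR = 20.6 × 4.358 = 89.77 K
Heat flows outward, so T_out = T_in − ΔT = 98.6 − 89.77 = 8.83 °C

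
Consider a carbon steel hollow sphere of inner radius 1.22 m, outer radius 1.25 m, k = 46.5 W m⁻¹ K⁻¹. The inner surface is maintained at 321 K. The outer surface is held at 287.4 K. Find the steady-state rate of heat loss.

Q = 998 kW

Q = 4πk·ΔT/(1/r₁ − 1/r₂) = 4π × 46.5 × 33.6 / (1/1.22 − 1/1.25) = 9.98×10^5 W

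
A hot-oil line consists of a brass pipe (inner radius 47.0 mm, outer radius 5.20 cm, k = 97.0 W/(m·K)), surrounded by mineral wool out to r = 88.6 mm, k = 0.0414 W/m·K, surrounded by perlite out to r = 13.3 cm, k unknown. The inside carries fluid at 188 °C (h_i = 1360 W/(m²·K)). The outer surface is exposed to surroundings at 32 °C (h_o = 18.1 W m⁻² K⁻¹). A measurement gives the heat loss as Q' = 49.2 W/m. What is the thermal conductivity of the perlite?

ΣR = ΔT/Q' = |188 − 32|/49.2 = 3.171 m·K/W
Known resistances:
  R'_conv,in = 1/(2πr h) = 1/(2π·0.0470·1360) = 0.002490 m·K/W
  R'_brass = ln(0.0520/0.0470)/(2πk) = 0.1011/(2π·97.0) = 1.659×10^-4 m·K/W
  R'_mineral wool = ln(0.0886/0.0520)/(2πk) = 0.5329/(2π·0.0414) = 2.049 m·K/W
  R'_conv,out = 1/(2πr h) = 1/(2π·0.133·18.1) = 0.06611 m·K/W
R_perlite = ΣR − ΣR_known = 3.171 − 2.118 = 1.053 m·K/W
ln(r₂/r₁)/(2πk) = 1.053 ⇒ k = 0.4062/(2π·1.053) = 0.0614 W/m·K

k = 0.0614 W/m·K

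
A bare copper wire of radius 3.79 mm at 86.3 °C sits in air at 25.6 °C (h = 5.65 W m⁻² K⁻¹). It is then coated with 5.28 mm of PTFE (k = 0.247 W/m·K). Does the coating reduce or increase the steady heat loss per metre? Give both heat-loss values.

increases: 8.17 → 16.5 W/m

Critical radius for a cylinder: r_cr = k/h = 0.0437 m = 4.37 cm.
Outer radius after coating: r₂ = 0.00379 + 0.00528 = 0.00907 m.
Since r₁ < r_cr and r₂ ≤ r_cr, the coating moves toward the maximum at r_cr — heat loss rises.
Bare: R = 1/(2πr₁h) = 7.432 m·K/W; Q = 60.7/7.432 = 8.17 W/m.
Coated: R = R_cond + R_conv = 3.668 m·K/W; Q = 60.7/3.668 = 16.5 W/m.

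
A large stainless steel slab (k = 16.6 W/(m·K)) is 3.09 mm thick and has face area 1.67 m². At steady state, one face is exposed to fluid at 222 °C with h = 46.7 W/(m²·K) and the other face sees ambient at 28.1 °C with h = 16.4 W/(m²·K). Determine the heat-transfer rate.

Treat each layer as a resistance in series:
  R_conv,in = 1/(hA) = 1/(46.7·1.67) = 0.01282 K/W
  R_stainless steel = L/(kA) = 0.00309/(16.6·1.67) = 1.115×10^-4 K/W
  R_conv,out = 1/(hA) = 1/(16.4·1.67) = 0.03651 K/W
ΣR = 0.01282 + 1.115×10^-4 + 0.03651 = 0.04944 K/W
Q = ΔT/ΣR = (222 °C − 28.1 °C)/0.04944 = 3920 W

Q = 3.92 kW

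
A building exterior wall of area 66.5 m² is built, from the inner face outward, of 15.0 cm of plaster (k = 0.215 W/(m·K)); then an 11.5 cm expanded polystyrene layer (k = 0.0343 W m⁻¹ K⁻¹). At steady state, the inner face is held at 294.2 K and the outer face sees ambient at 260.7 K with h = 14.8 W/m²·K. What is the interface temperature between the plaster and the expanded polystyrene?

T = 288.5 K

Treat each layer as a resistance in series:
  R_plaster = L/(kA) = 0.150/(0.215·66.5) = 0.01049 K/W
  R_expanded polystyrene = L/(kA) = 0.115/(0.0343·66.5) = 0.05042 K/W
  R_conv,out = 1/(hA) = 1/(14.8·66.5) = 0.001016 K/W
ΣR = 0.01049 + 0.05042 + 0.001016 = 0.06193 K/W
Q = ΔT/ΣR = (294.2 K − 260.7 K)/0.06193 = 540.9 W
From the inner boundary to the plaster/expanded polystyrene interface, ΣR_partial = 0.01049 K/W.
T_interface = T_in − Q·ΣR_partial = 294.2 K − (540.9)(0.01049) = 288.5 K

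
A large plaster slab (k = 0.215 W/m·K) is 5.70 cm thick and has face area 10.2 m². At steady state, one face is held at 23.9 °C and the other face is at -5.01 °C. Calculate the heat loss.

Q = kA·ΔT/L = 0.215 × 10.2 × |23.9 °C − -5.01 °C| / 0.0570 = 1110 W

Q = 1110 W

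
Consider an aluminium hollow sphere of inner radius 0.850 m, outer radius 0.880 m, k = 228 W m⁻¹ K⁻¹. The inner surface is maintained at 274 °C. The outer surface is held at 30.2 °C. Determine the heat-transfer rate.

Q = 17400 kW

Q = 4πk·ΔT/(1/r₁ − 1/r₂) = 4π × 228 × 243.8 / (1/0.850 − 1/0.880) = 1.74×10^7 W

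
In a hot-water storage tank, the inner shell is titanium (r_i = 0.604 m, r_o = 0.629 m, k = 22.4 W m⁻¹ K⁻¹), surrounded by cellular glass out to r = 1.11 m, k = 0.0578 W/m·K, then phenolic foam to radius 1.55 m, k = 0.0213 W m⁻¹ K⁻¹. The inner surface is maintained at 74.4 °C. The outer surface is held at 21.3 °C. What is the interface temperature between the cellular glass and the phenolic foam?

Treat each layer as a resistance in series:
  R_titanium = (1/0.604 − 1/0.629)/(4πk) = 0.06580/(4π·22.4) = 2.338×10^-4 K/W
  R_cellular glass = (1/0.629 − 1/1.11)/(4πk) = 0.6889/(4π·0.0578) = 0.9485 K/W
  R_phenolic foam = (1/1.11 − 1/1.55)/(4πk) = 0.2557/(4π·0.0213) = 0.9555 K/W
ΣR = 2.338×10^-4 + 0.9485 + 0.9555 = 1.904 K/W
Q = ΔT/ΣR = (74.4 °C − 21.3 °C)/1.904 = 27.89 W
From the inner boundary to the cellular glass/phenolic foam interface, ΣR_partial = 0.9487 K/W.
T_interface = T_in − Q·ΣR_partial = 74.4 °C − (27.89)(0.9487) = 47.9 °C

T = 47.9 °C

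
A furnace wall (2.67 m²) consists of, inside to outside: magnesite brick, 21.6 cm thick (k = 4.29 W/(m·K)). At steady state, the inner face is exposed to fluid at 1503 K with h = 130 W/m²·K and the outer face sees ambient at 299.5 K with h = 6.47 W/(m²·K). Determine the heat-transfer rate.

Q = 15.1 kW

Series thermal resistances, inner to outer:
  R_conv,in = 1/(hA) = 1/(130·2.67) = 0.002881 K/W
  R_magnesite brick = L/(kA) = 0.216/(4.29·2.67) = 0.01886 K/W
  R_conv,out = 1/(hA) = 1/(6.47·2.67) = 0.05789 K/W
ΣR = 0.002881 + 0.01886 + 0.05789 = 0.07963 K/W
Q = ΔT/ΣR = (1503 K − 299.5 K)/0.07963 = 15100 W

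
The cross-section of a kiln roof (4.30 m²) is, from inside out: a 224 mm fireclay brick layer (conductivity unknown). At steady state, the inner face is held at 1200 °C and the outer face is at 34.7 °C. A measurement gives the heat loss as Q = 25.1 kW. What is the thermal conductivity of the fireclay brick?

ΣR = ΔT/Q = |1200 − 34.7|/25100 = 0.04643 K/W
L/(kA) = 0.04643 ⇒ k = 0.224/(0.04643·4.30) = 1.12 W/m·K

k = 1.12 W/m·K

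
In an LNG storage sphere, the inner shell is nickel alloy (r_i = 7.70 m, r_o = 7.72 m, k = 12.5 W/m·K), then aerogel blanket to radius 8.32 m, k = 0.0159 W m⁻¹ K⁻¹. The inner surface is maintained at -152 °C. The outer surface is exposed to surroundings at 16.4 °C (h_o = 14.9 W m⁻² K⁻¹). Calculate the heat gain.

Treat each layer as a resistance in series:
  R_nickel alloy = (1/7.70 − 1/7.72)/(4πk) = 3.365×10^-4/(4π·12.5) = 2.142×10^-6 K/W
  R_aerogel blanket = (1/7.72 − 1/8.32)/(4πk) = 0.009341/(4π·0.0159) = 0.04675 K/W
  R_conv,out = 1/(4πr²h) = 1/(4π·8.32²·14.9) = 7.715×10^-5 K/W
ΣR = 2.142×10^-6 + 0.04675 + 7.715×10^-5 = 0.04683 K/W
Q = ΔT/ΣR = (-152 °C − 16.4 °C)/0.04683 = -3600 W
(Negative Q ⇒ heat flows inward; heat gain = 3600 W.)

Q = 3600 W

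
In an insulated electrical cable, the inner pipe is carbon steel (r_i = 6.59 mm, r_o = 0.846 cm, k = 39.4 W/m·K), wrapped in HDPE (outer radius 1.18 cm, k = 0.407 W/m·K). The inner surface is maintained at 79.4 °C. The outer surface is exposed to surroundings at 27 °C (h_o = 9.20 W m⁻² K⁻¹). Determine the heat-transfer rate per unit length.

Series thermal resistances, inner to outer:
  R'_carbon steel = ln(0.00846/0.00659)/(2πk) = 0.2498/(2π·39.4) = 0.001009 m·K/W
  R'_HDPE = ln(0.0118/0.00846)/(2πk) = 0.3328/(2π·0.407) = 0.1301 m·K/W
  R'_conv,out = 1/(2πr h) = 1/(2π·0.0118·9.20) = 1.466 m·K/W
ΣR = 0.001009 + 0.1301 + 1.466 = 1.597 m·K/W
Q' = ΔT/ΣR = (79.4 °C − 27 °C)/1.597 = 32.8 W/m

Q' = 32.8 W/m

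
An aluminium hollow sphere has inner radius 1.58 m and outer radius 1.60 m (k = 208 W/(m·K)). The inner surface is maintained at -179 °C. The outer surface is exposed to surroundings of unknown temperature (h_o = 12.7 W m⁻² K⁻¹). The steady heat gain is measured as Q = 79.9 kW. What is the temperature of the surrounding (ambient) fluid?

T_out = 16.8 °C

Sum the resistances:
  R_aluminium = (1/1.58 − 1/1.60)/(4πk) = 0.007911/(4π·208) = 3.027×10^-6 K/W
  R_conv,out = 1/(4πr²h) = 1/(4π·1.60²·12.7) = 0.002448 K/W
ΣR = 0.002451 K/W
ΔT = Q·ΣR = 79900 × 0.002451 = 195.8 K
Heat flows inward, so T_out = T_in + ΔT = -179 + 195.8 = 16.8 °C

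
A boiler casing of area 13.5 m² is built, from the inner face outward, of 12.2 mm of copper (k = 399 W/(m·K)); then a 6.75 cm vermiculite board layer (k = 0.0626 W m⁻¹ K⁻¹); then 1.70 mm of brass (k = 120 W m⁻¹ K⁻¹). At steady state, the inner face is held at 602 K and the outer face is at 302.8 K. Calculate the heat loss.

Q = 3.75 kW

Treat each layer as a resistance in series:
  R_copper = L/(kA) = 0.0122/(399·13.5) = 2.265×10^-6 K/W
  R_vermiculite board = L/(kA) = 0.0675/(0.0626·13.5) = 0.07987 K/W
  R_brass = L/(kA) = 0.00170/(120·13.5) = 1.049×10^-6 K/W
ΣR = 2.265×10^-6 + 0.07987 + 1.049×10^-6 = 0.07987 K/W
Q = ΔT/ΣR = (602 K − 302.8 K)/0.07987 = 3750 W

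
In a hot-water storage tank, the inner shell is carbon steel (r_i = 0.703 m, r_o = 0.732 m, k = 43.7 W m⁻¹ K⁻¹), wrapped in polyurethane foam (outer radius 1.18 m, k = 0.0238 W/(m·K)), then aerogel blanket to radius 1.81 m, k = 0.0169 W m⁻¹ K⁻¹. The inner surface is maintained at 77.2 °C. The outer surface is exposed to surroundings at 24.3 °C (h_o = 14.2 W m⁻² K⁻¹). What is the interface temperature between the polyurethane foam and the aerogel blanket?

Treat each layer as a resistance in series:
  R_carbon steel = (1/0.703 − 1/0.732)/(4πk) = 0.05635/(4π·43.7) = 1.026×10^-4 K/W
  R_polyurethane foam = (1/0.732 − 1/1.18)/(4πk) = 0.5187/(4π·0.0238) = 1.734 K/W
  R_aerogel blanket = (1/1.18 − 1/1.81)/(4πk) = 0.2950/(4π·0.0169) = 1.389 K/W
  R_conv,out = 1/(4πr²h) = 1/(4π·1.81²·14.2) = 0.001711 K/W
ΣR = 1.026×10^-4 + 1.734 + 1.389 + 0.001711 = 3.125 K/W
Q = ΔT/ΣR = (77.2 °C − 24.3 °C)/3.125 = 16.93 W
From the inner boundary to the polyurethane foam/aerogel blanket interface, ΣR_partial = 1.734 K/W.
T_interface = T_in − Q·ΣR_partial = 77.2 °C − (16.93)(1.734) = 47.8 °C

T = 47.8 °C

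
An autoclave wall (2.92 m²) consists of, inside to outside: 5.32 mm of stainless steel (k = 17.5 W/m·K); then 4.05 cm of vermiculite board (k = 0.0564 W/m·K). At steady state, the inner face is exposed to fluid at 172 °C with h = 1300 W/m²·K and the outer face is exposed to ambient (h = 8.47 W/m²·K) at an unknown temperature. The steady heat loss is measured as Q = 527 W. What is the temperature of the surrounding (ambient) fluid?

Series resistances:
  R_conv,in = 1/(hA) = 1/(1300·2.92) = 2.634×10^-4 K/W
  R_stainless steel = L/(kA) = 0.00532/(17.5·2.92) = 1.041×10^-4 K/W
  R_vermiculite board = L/(kA) = 0.0405/(0.0564·2.92) = 0.2459 K/W
  R_conv,out = 1/(hA) = 1/(8.47·2.92) = 0.04043 K/W
ΣR = 0.2867 K/W
ΔT = Q·ΣR = 527 × 0.2867 = 151.1 K
Heat flows outward, so T_out = T_in − ΔT = 172 − 151.1 = 20.9 °C

T_out = 20.9 °C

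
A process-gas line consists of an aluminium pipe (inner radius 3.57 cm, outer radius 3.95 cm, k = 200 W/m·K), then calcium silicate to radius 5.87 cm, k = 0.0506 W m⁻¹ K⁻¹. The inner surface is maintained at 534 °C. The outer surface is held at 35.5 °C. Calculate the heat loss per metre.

Resistance network (inner→outer):
  R'_aluminium = ln(0.0395/0.0357)/(2πk) = 0.1011/(2π·200) = 8.049×10^-5 m·K/W
  R'_calcium silicate = ln(0.0587/0.0395)/(2πk) = 0.3961/(2π·0.0506) = 1.246 m·K/W
ΣR = 8.049×10^-5 + 1.246 = 1.246 m·K/W
Q' = ΔT/ΣR = (534 °C − 35.5 °C)/1.246 = 400 W/m

Q' = 400 W/m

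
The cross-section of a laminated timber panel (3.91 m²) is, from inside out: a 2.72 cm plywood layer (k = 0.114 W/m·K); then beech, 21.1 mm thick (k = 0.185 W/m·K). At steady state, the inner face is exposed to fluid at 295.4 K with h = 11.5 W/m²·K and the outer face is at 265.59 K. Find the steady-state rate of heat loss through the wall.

Q = 265 W

Resistance network (inner→outer):
  R_conv,in = 1/(hA) = 1/(11.5·3.91) = 0.02224 K/W
  R_plywood = L/(kA) = 0.0272/(0.114·3.91) = 0.06102 K/W
  R_beech = L/(kA) = 0.0211/(0.185·3.91) = 0.02917 K/W
ΣR = 0.02224 + 0.06102 + 0.02917 = 0.1124 K/W
Q = ΔT/ΣR = (295.4 K − 265.59 K)/0.1124 = 265 W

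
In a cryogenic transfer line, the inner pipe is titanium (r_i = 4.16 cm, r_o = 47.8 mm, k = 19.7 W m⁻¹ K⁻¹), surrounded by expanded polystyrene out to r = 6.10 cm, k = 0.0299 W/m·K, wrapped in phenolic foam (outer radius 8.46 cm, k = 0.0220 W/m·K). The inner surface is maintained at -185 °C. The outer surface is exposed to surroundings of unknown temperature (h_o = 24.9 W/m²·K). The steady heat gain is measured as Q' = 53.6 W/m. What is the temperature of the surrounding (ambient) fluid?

T_out = 15.5 °C

Series resistances:
  R'_titanium = ln(0.0478/0.0416)/(2πk) = 0.1389/(2π·19.7) = 0.001122 m·K/W
  R'_expanded polystyrene = ln(0.0610/0.0478)/(2πk) = 0.2438/(2π·0.0299) = 1.298 m·K/W
  R'_phenolic foam = ln(0.0846/0.0610)/(2πk) = 0.3271/(2π·0.0220) = 2.366 m·K/W
  R'_conv,out = 1/(2πr h) = 1/(2π·0.0846·24.9) = 0.07555 m·K/W
ΣR = 3.741 m·K/W
ΔT = Q'·ΣR = 53.6 × 3.741 = 200.5 K
Heat flows inward, so T_out = T_in + ΔT = -185 + 200.5 = 15.5 °C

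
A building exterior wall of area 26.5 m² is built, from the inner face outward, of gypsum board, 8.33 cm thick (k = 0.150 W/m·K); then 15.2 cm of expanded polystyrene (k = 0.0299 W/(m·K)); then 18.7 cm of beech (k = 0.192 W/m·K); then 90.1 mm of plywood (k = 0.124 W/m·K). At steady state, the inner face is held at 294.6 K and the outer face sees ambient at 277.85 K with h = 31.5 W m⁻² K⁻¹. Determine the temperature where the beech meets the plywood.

T = 279.57 K

Treat each layer as a resistance in series:
  R_gypsum board = L/(kA) = 0.0833/(0.150·26.5) = 0.02096 K/W
  R_expanded polystyrene = L/(kA) = 0.152/(0.0299·26.5) = 0.1918 K/W
  R_beech = L/(kA) = 0.187/(0.192·26.5) = 0.03675 K/W
  R_plywood = L/(kA) = 0.0901/(0.124·26.5) = 0.02742 K/W
  R_conv,out = 1/(hA) = 1/(31.5·26.5) = 0.001198 K/W
ΣR = 0.02096 + 0.1918 + 0.03675 + 0.02742 + 0.001198 = 0.2781 K/W
Q = ΔT/ΣR = (294.6 K − 277.85 K)/0.2781 = 60.23 W
From the inner boundary to the beech/plywood interface, ΣR_partial = 0.2495 K/W.
T_interface = T_in − Q·ΣR_partial = 294.6 K − (60.23)(0.2495) = 279.57 K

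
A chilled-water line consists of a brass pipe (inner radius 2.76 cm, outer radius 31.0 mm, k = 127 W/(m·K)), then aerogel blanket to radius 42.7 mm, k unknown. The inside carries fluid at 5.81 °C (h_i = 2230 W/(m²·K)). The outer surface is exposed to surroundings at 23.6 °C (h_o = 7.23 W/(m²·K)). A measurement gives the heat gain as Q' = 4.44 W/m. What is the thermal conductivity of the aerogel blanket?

ΣR = ΔT/Q' = |5.81 − 23.6|/4.44 = 4.007 m·K/W
Known resistances:
  R'_conv,in = 1/(2πr h) = 1/(2π·0.0276·2230) = 0.002586 m·K/W
  R'_brass = ln(0.0310/0.0276)/(2πk) = 0.1162/(2π·127) = 1.456×10^-4 m·K/W
  R'_conv,out = 1/(2πr h) = 1/(2π·0.0427·7.23) = 0.5155 m·K/W
R_aerogel blanket = ΣR − ΣR_known = 4.007 − 0.5182 = 3.489 m·K/W
ln(r₂/r₁)/(2πk) = 3.489 ⇒ k = 0.3202/(2π·3.489) = 0.0146 W/m·K

k = 0.0146 W/m·K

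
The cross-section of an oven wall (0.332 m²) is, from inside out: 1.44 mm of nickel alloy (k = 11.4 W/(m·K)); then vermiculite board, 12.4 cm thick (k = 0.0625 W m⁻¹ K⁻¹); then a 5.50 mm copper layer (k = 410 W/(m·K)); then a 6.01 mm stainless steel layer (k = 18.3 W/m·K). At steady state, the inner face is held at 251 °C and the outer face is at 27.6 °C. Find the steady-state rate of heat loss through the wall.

Series thermal resistances, inner to outer:
  R_nickel alloy = L/(kA) = 0.00144/(11.4·0.332) = 3.805×10^-4 K/W
  R_vermiculite board = L/(kA) = 0.124/(0.0625·0.332) = 5.976 K/W
  R_copper = L/(kA) = 0.00550/(410·0.332) = 4.041×10^-5 K/W
  R_stainless steel = L/(kA) = 0.00601/(18.3·0.332) = 9.892×10^-4 K/W
ΣR = 3.805×10^-4 + 5.976 + 4.041×10^-5 + 9.892×10^-4 = 5.977 K/W
Q = ΔT/ΣR = (251 °C − 27.6 °C)/5.977 = 37.4 W

Q = 37.4 W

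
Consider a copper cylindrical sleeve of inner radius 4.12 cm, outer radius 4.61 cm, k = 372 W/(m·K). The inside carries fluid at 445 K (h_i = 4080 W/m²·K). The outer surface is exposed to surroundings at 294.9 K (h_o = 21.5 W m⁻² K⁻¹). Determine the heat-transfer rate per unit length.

Treat each layer as a resistance in series:
  R'_conv,in = 1/(2πr h) = 1/(2π·0.0412·4080) = 9.468×10^-4 m·K/W
  R'_copper = ln(0.0461/0.0412)/(2πk) = 0.1124/(2π·372) = 4.808×10^-5 m·K/W
  R'_conv,out = 1/(2πr h) = 1/(2π·0.0461·21.5) = 0.1606 m·K/W
ΣR = 9.468×10^-4 + 4.808×10^-5 + 0.1606 = 0.1616 m·K/W
Q' = ΔT/ΣR = (445 K − 294.9 K)/0.1616 = 929 W/m

Q' = 929 W/m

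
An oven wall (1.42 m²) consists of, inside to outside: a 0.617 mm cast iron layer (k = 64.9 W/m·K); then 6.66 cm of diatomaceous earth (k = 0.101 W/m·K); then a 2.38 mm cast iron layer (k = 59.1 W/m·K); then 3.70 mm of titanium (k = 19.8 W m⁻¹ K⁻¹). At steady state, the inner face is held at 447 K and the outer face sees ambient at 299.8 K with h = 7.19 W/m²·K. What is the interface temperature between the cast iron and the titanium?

Series thermal resistances, inner to outer:
  R_cast iron = L/(kA) = 6.17×10^-4/(64.9·1.42) = 6.695×10^-6 K/W
  R_diatomaceous earth = L/(kA) = 0.0666/(0.101·1.42) = 0.4644 K/W
  R_cast iron = L/(kA) = 0.00238/(59.1·1.42) = 2.836×10^-5 K/W
  R_titanium = L/(kA) = 0.00370/(19.8·1.42) = 1.316×10^-4 K/W
  R_conv,out = 1/(hA) = 1/(7.19·1.42) = 0.09795 K/W
ΣR = 6.695×10^-6 + 0.4644 + 2.836×10^-5 + 1.316×10^-4 + 0.09795 = 0.5625 K/W
Q = ΔT/ΣR = (447 K − 299.8 K)/0.5625 = 261.7 W
From the inner boundary to the cast iron/titanium interface, ΣR_partial = 0.4644 K/W.
T_interface = T_in − Q·ΣR_partial = 447 K − (261.7)(0.4644) = 325.5 K

T = 325.5 K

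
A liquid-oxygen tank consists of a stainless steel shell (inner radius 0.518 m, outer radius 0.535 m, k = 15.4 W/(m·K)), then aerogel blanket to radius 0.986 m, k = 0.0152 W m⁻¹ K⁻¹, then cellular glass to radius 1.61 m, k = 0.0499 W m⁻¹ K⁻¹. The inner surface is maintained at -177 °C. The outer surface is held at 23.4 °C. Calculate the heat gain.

Resistance network (inner→outer):
  R_stainless steel = (1/0.518 − 1/0.535)/(4πk) = 0.06134/(4π·15.4) = 3.170×10^-4 K/W
  R_aerogel blanket = (1/0.535 − 1/0.986)/(4πk) = 0.8550/(4π·0.0152) = 4.476 K/W
  R_cellular glass = (1/0.986 − 1/1.61)/(4πk) = 0.3931/(4π·0.0499) = 0.6269 K/W
ΣR = 3.170×10^-4 + 4.476 + 0.6269 = 5.103 K/W
Q = ΔT/ΣR = (-177 °C − 23.4 °C)/5.103 = -39.3 W
(Negative Q ⇒ heat flows inward; heat gain = 39.3 W.)

Q = 39.3 W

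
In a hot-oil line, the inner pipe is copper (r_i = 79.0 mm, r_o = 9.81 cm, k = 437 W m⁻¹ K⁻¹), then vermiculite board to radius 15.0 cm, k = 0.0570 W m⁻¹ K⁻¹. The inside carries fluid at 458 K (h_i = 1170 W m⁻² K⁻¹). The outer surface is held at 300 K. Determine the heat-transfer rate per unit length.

Q' = 133 W/m

Treat each layer as a resistance in series:
  R'_conv,in = 1/(2πr h) = 1/(2π·0.0790·1170) = 0.001722 m·K/W
  R'_copper = ln(0.0981/0.0790)/(2πk) = 0.2165/(2π·437) = 7.886×10^-5 m·K/W
  R'_vermiculite board = ln(0.150/0.0981)/(2πk) = 0.4246/(2π·0.0570) = 1.186 m·K/W
ΣR = 0.001722 + 7.886×10^-5 + 1.186 = 1.188 m·K/W
Q' = ΔT/ΣR = (458 K − 300 K)/1.188 = 133 W/m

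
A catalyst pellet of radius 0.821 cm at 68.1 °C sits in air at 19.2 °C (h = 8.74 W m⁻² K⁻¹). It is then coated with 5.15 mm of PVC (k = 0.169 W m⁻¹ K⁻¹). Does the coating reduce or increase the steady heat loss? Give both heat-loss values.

increases: 0.362 → 0.669 W

Critical radius for a sphere: r_cr = 2k/h = 0.0387 m = 3.87 cm.
Outer radius after coating: r₂ = 0.00821 + 0.00515 = 0.01336 m.
Since r₁ < r_cr and r₂ ≤ r_cr, the coating moves toward the maximum at r_cr — heat loss rises.
Bare: R = 1/(4πr₁²h) = 135.1 K/W; Q = 48.9/135.1 = 0.362 W.
Coated: R = R_cond + R_conv = 73.12 K/W; Q = 48.9/73.12 = 0.669 W.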